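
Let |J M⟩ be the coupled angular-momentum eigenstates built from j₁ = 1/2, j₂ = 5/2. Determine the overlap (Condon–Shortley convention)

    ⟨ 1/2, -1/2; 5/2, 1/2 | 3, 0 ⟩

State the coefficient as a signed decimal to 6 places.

√[7·0!1!5!/7! · 0!1!3!2!3!3!] = √(72)
  +(−1)^0/∏(0,0,1,3,0,2)! = 1/12  (running 1/12)
⟨..|..⟩ = √(72)·(1/12) = +0.707107

+0.707107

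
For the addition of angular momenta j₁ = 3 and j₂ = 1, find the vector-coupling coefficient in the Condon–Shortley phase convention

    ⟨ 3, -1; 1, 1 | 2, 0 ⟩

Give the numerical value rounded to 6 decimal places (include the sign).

+0.534522

√[5·2!4!0!/7! · 2!4!2!0!2!2!] = √(128/7)
  +(−1)^2/∏(2,0,2,0,2,0)! = 1/8  (running 1/8)
⟨..|..⟩ = √(128/7)·(1/8) = +0.534522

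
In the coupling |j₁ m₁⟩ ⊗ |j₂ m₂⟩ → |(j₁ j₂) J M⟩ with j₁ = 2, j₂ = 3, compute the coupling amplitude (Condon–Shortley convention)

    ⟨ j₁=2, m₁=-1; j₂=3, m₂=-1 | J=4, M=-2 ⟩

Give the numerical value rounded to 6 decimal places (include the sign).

j₁+j₂−J=1  J+j₁−j₂=3  J−j₁+j₂=5  j₁+j₂+J+1=10
(j₁±m₁, j₂±m₂, J±M) = (1,3,2,4,2,6)
P² = 5184/7
sum k=0..1:
  [0] +1/72 = 1/72
  [1] −1/48 = -1/48
S = -1/144
C² = P²·S² = 1/28 ; C = -0.188982

-0.188982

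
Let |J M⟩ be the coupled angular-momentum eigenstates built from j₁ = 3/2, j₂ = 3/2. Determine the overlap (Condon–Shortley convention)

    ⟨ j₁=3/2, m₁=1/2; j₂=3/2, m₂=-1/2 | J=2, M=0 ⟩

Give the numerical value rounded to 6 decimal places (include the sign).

+0.500000

√[5·1!2!2!/6! · 2!1!1!2!2!2!] = √(4/9)
  +(−1)^0/∏(0,1,1,1,1,1)! = 1  (running 1)
  +(−1)^1/∏(1,0,0,0,2,2)! = -1/4  (running 3/4)
⟨..|..⟩ = √(4/9)·(3/4) = +0.500000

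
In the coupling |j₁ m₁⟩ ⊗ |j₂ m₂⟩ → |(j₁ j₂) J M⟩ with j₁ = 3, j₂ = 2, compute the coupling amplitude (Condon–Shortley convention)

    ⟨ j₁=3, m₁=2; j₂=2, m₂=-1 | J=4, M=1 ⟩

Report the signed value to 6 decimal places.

+√(7/20) ≈ +0.591608

j₁+j₂−J=1  J+j₁−j₂=5  J−j₁+j₂=3  j₁+j₂+J+1=10
(j₁±m₁, j₂±m₂, J±M) = (5,1,1,3,5,3)
P² = 6480/7
sum k=0..1:
  [0] +1/48 = 1/48
  [1] −1/720 = -1/720
S = 7/360
C² = P²·S² = 7/20 ; C = +0.591608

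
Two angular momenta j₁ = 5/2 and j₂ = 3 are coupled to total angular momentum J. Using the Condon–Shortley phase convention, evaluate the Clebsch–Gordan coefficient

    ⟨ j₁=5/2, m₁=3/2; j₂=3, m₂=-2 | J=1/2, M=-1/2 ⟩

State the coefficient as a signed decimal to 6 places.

−√(5/21) = -0.487950

√[2·5!0!1!/7! · 4!1!1!5!0!1!] = √(960/7)
  +(−1)^1/∏(1,4,0,0,0,1)! = -1/24  (running -1/24)
⟨..|..⟩ = √(960/7)·(-1/24) = -0.487950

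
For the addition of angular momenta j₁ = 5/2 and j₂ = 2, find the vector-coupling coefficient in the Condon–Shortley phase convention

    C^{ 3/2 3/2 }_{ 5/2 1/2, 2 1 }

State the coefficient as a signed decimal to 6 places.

j₁+j₂−J=3  J+j₁−j₂=2  J−j₁+j₂=1  j₁+j₂+J+1=7
(j₁±m₁, j₂±m₂, J±M) = (3,2,3,1,3,0)
P² = 144/35
sum k=2..2:
  [2] +1/4 = 1/4
S = 1/4
C² = P²·S² = 9/35 ; C = +0.507093

+0.507093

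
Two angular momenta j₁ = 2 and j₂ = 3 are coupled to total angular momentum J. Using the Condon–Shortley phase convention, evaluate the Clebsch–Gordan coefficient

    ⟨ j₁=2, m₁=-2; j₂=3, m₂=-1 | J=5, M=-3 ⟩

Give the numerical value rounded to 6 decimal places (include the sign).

triangle: 0!×4!×6!/11! = 17280/39916800
(j±m)!: 0!×4!×2!×4!×2!×8! = 92897280
prefactor² = (2J+1)×Δ×N² = 442368
  k=0: +1/(0!×0!×4!×2!×0!×4!) = 1/1152
Σ = 1/1152  ⇒  CG² = 442368×1/1152² = 1/3
CG = +√(1/3) = +0.577350

+0.577350  (= +√(1/3))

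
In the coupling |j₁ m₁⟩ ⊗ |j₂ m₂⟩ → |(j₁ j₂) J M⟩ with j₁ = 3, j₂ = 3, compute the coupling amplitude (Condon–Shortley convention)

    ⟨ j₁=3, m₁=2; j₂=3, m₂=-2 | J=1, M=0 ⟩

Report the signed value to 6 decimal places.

−√(1/7) ≈ -0.377964

triangle: 5!·1!·1!/8! = 120/40320
(j±m)!: 5!·1!·1!·5!·1!·1! = 14400
prefactor² = (2J+1)·Δ·N² = 900/7
  k=0: +1/(0!·5!·1!·1!·0!·0!) = 1/120
  k=1: −1/(1!·4!·0!·0!·1!·1!) = -1/24
Σ = -1/30  ⇒  CG² = 900/7·(-1/30)² = 1/7
CG = −√(1/7) = -0.377964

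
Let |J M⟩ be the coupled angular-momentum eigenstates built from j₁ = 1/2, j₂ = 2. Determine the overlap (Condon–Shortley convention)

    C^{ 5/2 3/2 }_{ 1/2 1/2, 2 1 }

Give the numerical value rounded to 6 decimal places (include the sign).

j₁+j₂−J=0  J+j₁−j₂=1  J−j₁+j₂=4  j₁+j₂+J+1=6
(j₁±m₁, j₂±m₂, J±M) = (1,0,3,1,4,1)
P² = 144/5
sum k=0..0:
  [0] +1/6 = 1/6
S = 1/6
C² = P²·S² = 4/5 ; C = +0.894427

+0.894427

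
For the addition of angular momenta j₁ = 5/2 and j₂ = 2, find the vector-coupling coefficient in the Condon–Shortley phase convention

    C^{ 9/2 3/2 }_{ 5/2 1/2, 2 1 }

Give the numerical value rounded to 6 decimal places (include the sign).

√[10·0!5!4!/10! · 3!2!3!1!6!3!] = √(17280/7)
  +(−1)^0/∏(0,0,2,3,3,1)! = 1/72  (running 1/72)
⟨..|..⟩ = √(17280/7)·(1/72) = +0.690066

+0.690066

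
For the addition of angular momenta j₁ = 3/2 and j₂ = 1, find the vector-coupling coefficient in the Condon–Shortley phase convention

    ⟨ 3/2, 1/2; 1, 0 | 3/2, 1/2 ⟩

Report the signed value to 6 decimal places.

+√(1/15) ≈ +0.258199

triangle: 1!*2!*1!/5! = 2/120
(j±m)!: 2!*1!*1!*1!*2!*1! = 4
prefactor² = (2J+1)*Δ*N² = 4/15
  k=0: +1/(0!*1!*1!*1!*1!*0!) = 1
  k=1: −1/(1!*0!*0!*0!*2!*1!) = -1/2
Σ = 1/2  ⇒  CG² = 4/15*1/2² = 1/15
CG = +√(1/15) = +0.258199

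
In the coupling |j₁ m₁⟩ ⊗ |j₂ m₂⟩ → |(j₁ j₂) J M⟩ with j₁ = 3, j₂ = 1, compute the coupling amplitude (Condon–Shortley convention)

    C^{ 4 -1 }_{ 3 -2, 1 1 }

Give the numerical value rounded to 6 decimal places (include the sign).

+0.327327

triangle: 0!×6!×2!/9! = 1440/362880
(j±m)!: 1!×5!×2!×0!×3!×5! = 172800
prefactor² = (2J+1)×Δ×N² = 43200/7
  k=0: +1/(0!×0!×5!×2!×1!×0!) = 1/240
Σ = 1/240  ⇒  CG² = 43200/7×1/240² = 3/28
CG = +√(3/28) = +0.327327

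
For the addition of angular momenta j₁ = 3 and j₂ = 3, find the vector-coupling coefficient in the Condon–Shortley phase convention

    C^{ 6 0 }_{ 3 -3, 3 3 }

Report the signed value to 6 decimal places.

√[13·0!6!6!/13! · 0!6!6!0!6!6!] = √(22394880000/77)
  +(−1)^0/∏(0,0,6,6,0,0)! = 1/518400  (running 1/518400)
⟨..|..⟩ = √(22394880000/77)·(1/518400) = +0.032898

+√(1/924) = +0.032898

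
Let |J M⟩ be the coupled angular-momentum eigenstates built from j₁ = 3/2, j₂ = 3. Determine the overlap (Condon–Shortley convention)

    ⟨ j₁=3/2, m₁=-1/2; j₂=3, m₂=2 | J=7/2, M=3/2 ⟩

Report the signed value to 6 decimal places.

-0.654654  (= −√(3/7))

√[8·1!2!5!/9! · 1!2!5!1!5!2!] = √(6400/21)
  +(−1)^0/∏(0,1,2,5,0,0)! = 1/240  (running 1/240)
  +(−1)^1/∏(1,0,1,4,1,1)! = -1/24  (running -3/80)
⟨..|..⟩ = √(6400/21)·(-3/80) = -0.654654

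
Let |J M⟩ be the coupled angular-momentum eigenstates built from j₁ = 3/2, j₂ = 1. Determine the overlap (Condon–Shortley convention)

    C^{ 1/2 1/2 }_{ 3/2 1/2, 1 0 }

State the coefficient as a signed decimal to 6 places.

√[2·2!1!0!/4! · 2!1!1!1!1!0!] = √(1/3)
  +(−1)^1/∏(1,1,0,0,1,0)! = -1  (running -1)
⟨..|..⟩ = √(1/3)·(-1) = -0.577350

-0.577350  (= −√(1/3))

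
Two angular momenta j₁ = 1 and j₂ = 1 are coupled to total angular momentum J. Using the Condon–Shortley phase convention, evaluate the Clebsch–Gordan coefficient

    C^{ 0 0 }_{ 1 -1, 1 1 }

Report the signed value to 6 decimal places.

j₁+j₂−J=2  J+j₁−j₂=0  J−j₁+j₂=0  j₁+j₂+J+1=3
(j₁±m₁, j₂±m₂, J±M) = (0,2,2,0,0,0)
P² = 4/3
sum k=2..2:
  [2] +1/2 = 1/2
S = 1/2
C² = P²·S² = 1/3 ; C = +0.577350

+0.577350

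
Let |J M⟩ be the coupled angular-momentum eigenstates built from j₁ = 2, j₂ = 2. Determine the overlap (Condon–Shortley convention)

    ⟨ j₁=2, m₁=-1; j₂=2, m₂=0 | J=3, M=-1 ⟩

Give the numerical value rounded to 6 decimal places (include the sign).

√[7·1!3!3!/8! · 1!3!2!2!2!4!] = √(36/5)
  +(−1)^0/∏(0,1,3,2,0,1)! = 1/12  (running 1/12)
  +(−1)^1/∏(1,0,2,1,1,2)! = -1/4  (running -1/6)
⟨..|..⟩ = √(36/5)·(-1/6) = -0.447214

−√(1/5) = -0.447214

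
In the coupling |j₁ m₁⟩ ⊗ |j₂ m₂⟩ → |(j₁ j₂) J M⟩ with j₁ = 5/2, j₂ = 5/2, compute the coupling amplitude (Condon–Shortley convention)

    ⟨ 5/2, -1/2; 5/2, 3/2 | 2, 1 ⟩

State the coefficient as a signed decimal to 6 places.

+0.377964  (= +√(1/7))

j₁+j₂−J=3  J+j₁−j₂=2  J−j₁+j₂=2  j₁+j₂+J+1=8
(j₁±m₁, j₂±m₂, J±M) = (2,3,4,1,3,1)
P² = 36/7
sum k=2..3:
  [2] +1/4 = 1/4
  [3] −1/12 = -1/12
S = 1/6
C² = P²·S² = 1/7 ; C = +0.377964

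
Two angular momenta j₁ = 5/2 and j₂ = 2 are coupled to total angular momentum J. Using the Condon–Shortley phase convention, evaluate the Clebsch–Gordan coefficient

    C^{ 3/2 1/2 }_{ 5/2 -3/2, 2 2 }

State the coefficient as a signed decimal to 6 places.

−√(32/105) ≈ -0.552052

√[4·3!2!1!/7! · 1!4!4!0!2!1!] = √(384/35)
  +(−1)^3/∏(3,0,1,1,1,0)! = -1/6  (running -1/6)
⟨..|..⟩ = √(384/35)·(-1/6) = -0.552052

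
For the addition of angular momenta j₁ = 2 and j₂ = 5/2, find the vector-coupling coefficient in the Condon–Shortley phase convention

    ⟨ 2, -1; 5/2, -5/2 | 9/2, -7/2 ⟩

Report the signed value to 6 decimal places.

triangle: 0!×4!×5!/10! = 2880/3628800
(j±m)!: 1!×3!×0!×5!×1!×8! = 29030400
prefactor² = (2J+1)×Δ×N² = 230400
  k=0: +1/(0!×0!×3!×0!×1!×5!) = 1/720
Σ = 1/720  ⇒  CG² = 230400×1/720² = 4/9
CG = +√(4/9) = +0.666667

+0.666667  (= +√(4/9))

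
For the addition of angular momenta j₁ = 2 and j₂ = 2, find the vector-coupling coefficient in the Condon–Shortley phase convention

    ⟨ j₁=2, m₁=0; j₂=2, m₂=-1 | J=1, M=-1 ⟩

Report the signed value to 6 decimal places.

-0.547723  (= −√(3/10))

triangle: 3!×1!×1!/6! = 6/720
(j±m)!: 2!×2!×1!×3!×0!×2! = 48
prefactor² = (2J+1)×Δ×N² = 6/5
  k=1: −1/(1!×2!×1!×0!×0!×1!) = -1/2
Σ = -1/2  ⇒  CG² = 6/5×(-1/2)² = 3/10
CG = −√(3/10) = -0.547723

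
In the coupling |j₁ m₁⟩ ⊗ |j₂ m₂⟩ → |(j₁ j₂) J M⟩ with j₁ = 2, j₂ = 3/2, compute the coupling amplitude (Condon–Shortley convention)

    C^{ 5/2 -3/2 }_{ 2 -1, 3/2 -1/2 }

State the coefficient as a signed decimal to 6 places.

-0.169031

√[6·1!3!2!/7! · 1!3!1!2!1!4!] = √(144/35)
  +(−1)^0/∏(0,1,3,1,0,1)! = 1/6  (running 1/6)
  +(−1)^1/∏(1,0,2,0,1,2)! = -1/4  (running -1/12)
⟨..|..⟩ = √(144/35)·(-1/12) = -0.169031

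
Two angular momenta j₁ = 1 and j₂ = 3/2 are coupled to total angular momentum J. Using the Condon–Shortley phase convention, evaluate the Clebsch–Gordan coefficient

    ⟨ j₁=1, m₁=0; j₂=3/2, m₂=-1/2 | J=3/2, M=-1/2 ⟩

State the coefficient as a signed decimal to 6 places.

triangle: 1!·1!·2!/5! = 2/120
(j±m)!: 1!·1!·1!·2!·1!·2! = 4
prefactor² = (2J+1)·Δ·N² = 4/15
  k=0: +1/(0!·1!·1!·1!·0!·1!) = 1
  k=1: −1/(1!·0!·0!·0!·1!·2!) = -1/2
Σ = 1/2  ⇒  CG² = 4/15·1/2² = 1/15
CG = +√(1/15) = +0.258199

+0.258199  (= +√(1/15))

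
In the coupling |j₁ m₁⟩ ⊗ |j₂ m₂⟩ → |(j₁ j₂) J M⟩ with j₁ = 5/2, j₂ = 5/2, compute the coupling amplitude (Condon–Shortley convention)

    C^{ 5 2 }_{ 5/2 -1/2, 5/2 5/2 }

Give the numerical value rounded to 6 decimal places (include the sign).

+√(1/12) = +0.288675

j₁+j₂−J=0  J+j₁−j₂=5  J−j₁+j₂=5  j₁+j₂+J+1=11
(j₁±m₁, j₂±m₂, J±M) = (2,3,5,0,7,3)
P² = 172800
sum k=0..0:
  [0] +1/1440 = 1/1440
S = 1/1440
C² = P²·S² = 1/12 ; C = +0.288675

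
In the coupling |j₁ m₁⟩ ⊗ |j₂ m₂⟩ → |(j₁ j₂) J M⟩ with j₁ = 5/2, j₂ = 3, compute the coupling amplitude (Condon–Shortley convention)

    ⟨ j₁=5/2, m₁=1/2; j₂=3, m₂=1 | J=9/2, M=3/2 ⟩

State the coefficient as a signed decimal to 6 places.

-0.147122

√[10·1!4!5!/11! · 3!2!4!2!6!3!] = √(138240/77)
  +(−1)^0/∏(0,1,2,4,2,1)! = 1/96  (running 1/96)
  +(−1)^1/∏(1,0,1,3,3,2)! = -1/72  (running -1/288)
⟨..|..⟩ = √(138240/77)·(-1/288) = -0.147122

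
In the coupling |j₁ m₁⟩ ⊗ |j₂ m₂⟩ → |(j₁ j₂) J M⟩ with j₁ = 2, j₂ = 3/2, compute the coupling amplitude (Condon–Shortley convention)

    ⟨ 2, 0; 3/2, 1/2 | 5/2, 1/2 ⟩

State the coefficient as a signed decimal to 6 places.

-0.292770

triangle: 1!*3!*2!/7! = 12/5040
(j±m)!: 2!*2!*2!*1!*3!*2! = 96
prefactor² = (2J+1)*Δ*N² = 48/35
  k=0: +1/(0!*1!*2!*2!*1!*0!) = 1/4
  k=1: −1/(1!*0!*1!*1!*2!*1!) = -1/2
Σ = -1/4  ⇒  CG² = 48/35*(-1/4)² = 3/35
CG = −√(3/35) = -0.292770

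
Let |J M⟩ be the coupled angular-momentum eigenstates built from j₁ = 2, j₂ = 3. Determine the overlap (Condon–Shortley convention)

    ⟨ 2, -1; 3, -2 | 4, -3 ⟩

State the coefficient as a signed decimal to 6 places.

+0.223607  (= +√(1/20))

j₁+j₂−J=1  J+j₁−j₂=3  J−j₁+j₂=5  j₁+j₂+J+1=10
(j₁±m₁, j₂±m₂, J±M) = (1,3,1,5,1,7)
P² = 6480
sum k=0..1:
  [0] +1/144 = 1/144
  [1] −1/240 = -1/240
S = 1/360
C² = P²·S² = 1/20 ; C = +0.223607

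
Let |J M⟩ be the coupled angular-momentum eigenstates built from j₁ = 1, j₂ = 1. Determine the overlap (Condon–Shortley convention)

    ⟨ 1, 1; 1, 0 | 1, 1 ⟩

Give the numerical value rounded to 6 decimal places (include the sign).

j₁+j₂−J=1  J+j₁−j₂=1  J−j₁+j₂=1  j₁+j₂+J+1=4
(j₁±m₁, j₂±m₂, J±M) = (2,0,1,1,2,0)
P² = 1/2
sum k=0..0:
  [0] +1/1 = 1
S = 1
C² = P²·S² = 1/2 ; C = +0.707107

+0.707107  (= +√(1/2))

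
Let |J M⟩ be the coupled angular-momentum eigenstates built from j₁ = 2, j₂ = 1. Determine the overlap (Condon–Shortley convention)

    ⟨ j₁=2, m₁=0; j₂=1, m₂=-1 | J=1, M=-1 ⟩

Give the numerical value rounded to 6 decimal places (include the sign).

+√(1/10) = +0.316228

√[3·2!2!0!/5! · 2!2!0!2!0!2!] = √(8/5)
  +(−1)^0/∏(0,2,2,0,0,0)! = 1/4  (running 1/4)
⟨..|..⟩ = √(8/5)·(1/4) = +0.316228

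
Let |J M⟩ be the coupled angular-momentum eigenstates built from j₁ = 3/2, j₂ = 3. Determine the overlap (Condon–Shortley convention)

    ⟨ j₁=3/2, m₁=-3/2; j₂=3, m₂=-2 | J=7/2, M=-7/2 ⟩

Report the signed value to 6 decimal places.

triangle: 1!×2!×5!/9! = 240/362880
(j±m)!: 0!×3!×1!×5!×0!×7! = 3628800
prefactor² = (2J+1)×Δ×N² = 19200
  k=1: −1/(1!×0!×2!×0!×0!×5!) = -1/240
Σ = -1/240  ⇒  CG² = 19200×(-1/240)² = 1/3
CG = −√(1/3) = -0.577350

−√(1/3) = -0.577350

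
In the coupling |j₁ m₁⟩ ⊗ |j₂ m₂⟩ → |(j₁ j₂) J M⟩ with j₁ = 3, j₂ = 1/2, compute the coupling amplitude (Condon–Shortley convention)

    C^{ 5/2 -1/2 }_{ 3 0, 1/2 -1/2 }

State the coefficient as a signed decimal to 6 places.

+√(3/7) = +0.654654

triangle: 1!*5!*0!/7! = 120/5040
(j±m)!: 3!*3!*0!*1!*2!*3! = 432
prefactor² = (2J+1)*Δ*N² = 432/7
  k=0: +1/(0!*1!*3!*0!*2!*0!) = 1/12
Σ = 1/12  ⇒  CG² = 432/7*1/12² = 3/7
CG = +√(3/7) = +0.654654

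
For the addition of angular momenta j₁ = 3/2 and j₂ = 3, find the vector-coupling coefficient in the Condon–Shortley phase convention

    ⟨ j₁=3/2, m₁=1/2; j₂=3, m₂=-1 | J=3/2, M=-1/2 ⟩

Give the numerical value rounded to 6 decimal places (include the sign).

j₁+j₂−J=3  J+j₁−j₂=0  J−j₁+j₂=3  j₁+j₂+J+1=7
(j₁±m₁, j₂±m₂, J±M) = (2,1,2,4,1,2)
P² = 192/35
sum k=1..1:
  [1] −1/4 = -1/4
S = -1/4
C² = P²·S² = 12/35 ; C = -0.585540

−√(12/35) = -0.585540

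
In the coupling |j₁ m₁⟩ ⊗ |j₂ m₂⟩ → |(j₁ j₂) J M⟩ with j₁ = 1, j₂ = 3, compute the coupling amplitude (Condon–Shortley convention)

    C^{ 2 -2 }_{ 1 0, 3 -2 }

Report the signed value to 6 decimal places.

-0.487950  (= −√(5/21))

√[5·2!0!4!/7! · 1!1!1!5!0!4!] = √(960/7)
  +(−1)^1/∏(1,1,0,0,0,4)! = -1/24  (running -1/24)
⟨..|..⟩ = √(960/7)·(-1/24) = -0.487950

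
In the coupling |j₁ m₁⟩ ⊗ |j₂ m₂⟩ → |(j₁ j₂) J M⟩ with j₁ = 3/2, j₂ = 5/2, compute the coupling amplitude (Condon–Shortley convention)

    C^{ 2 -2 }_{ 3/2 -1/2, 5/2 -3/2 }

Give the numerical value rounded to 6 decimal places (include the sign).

−√(8/21) ≈ -0.617213

√[5·2!1!3!/7! · 1!2!1!4!0!4!] = √(96/7)
  +(−1)^1/∏(1,1,1,0,0,3)! = -1/6  (running -1/6)
⟨..|..⟩ = √(96/7)·(-1/6) = -0.617213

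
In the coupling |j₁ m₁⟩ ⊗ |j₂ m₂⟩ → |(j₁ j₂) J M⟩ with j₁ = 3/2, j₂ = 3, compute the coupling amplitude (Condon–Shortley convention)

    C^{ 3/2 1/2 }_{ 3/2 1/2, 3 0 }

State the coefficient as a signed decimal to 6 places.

triangle: 3!×0!×3!/7! = 36/5040
(j±m)!: 2!×1!×3!×3!×2!×1! = 144
prefactor² = (2J+1)×Δ×N² = 144/35
  k=1: −1/(1!×2!×0!×2!×0!×1!) = -1/4
Σ = -1/4  ⇒  CG² = 144/35×(-1/4)² = 9/35
CG = −√(9/35) = -0.507093

−√(9/35) = -0.507093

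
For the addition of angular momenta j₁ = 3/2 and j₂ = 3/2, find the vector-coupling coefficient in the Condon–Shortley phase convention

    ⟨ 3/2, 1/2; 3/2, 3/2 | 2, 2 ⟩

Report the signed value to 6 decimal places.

−√(1/2) = -0.707107

j₁+j₂−J=1  J+j₁−j₂=2  J−j₁+j₂=2  j₁+j₂+J+1=6
(j₁±m₁, j₂±m₂, J±M) = (2,1,3,0,4,0)
P² = 8
sum k=1..1:
  [1] −1/4 = -1/4
S = -1/4
C² = P²·S² = 1/2 ; C = -0.707107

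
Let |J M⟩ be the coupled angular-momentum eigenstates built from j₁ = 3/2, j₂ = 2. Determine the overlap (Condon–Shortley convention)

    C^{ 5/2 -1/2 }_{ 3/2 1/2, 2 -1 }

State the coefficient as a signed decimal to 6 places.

triangle: 1!·2!·3!/7! = 12/5040
(j±m)!: 2!·1!·1!·3!·2!·3! = 144
prefactor² = (2J+1)·Δ·N² = 72/35
  k=0: +1/(0!·1!·1!·1!·1!·2!) = 1/2
  k=1: −1/(1!·0!·0!·0!·2!·3!) = -1/12
Σ = 5/12  ⇒  CG² = 72/35·5/12² = 5/14
CG = +√(5/14) = +0.597614

+0.597614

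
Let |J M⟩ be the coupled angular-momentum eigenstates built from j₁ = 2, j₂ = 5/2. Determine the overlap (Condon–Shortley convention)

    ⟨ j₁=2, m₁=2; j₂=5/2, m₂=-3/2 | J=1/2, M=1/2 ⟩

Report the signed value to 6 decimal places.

j₁+j₂−J=4  J+j₁−j₂=0  J−j₁+j₂=1  j₁+j₂+J+1=6
(j₁±m₁, j₂±m₂, J±M) = (4,0,1,4,1,0)
P² = 192/5
sum k=0..0:
  [0] +1/24 = 1/24
S = 1/24
C² = P²·S² = 1/15 ; C = +0.258199

+√(1/15) ≈ +0.258199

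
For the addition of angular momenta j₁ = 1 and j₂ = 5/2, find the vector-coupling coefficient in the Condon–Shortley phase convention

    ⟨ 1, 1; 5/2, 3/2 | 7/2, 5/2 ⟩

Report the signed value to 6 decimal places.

+0.845154  (= +√(5/7))

j₁+j₂−J=0  J+j₁−j₂=2  J−j₁+j₂=5  j₁+j₂+J+1=8
(j₁±m₁, j₂±m₂, J±M) = (2,0,4,1,6,1)
P² = 11520/7
sum k=0..0:
  [0] +1/48 = 1/48
S = 1/48
C² = P²·S² = 5/7 ; C = +0.845154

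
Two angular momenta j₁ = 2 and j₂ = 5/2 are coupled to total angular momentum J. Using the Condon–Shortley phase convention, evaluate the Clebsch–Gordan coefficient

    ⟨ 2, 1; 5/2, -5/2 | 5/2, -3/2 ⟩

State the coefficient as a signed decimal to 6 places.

+0.654654  (= +√(3/7))

√[6·2!2!3!/8! · 3!1!0!5!1!4!] = √(432/7)
  +(−1)^0/∏(0,2,1,0,1,3)! = 1/12  (running 1/12)
⟨..|..⟩ = √(432/7)·(1/12) = +0.654654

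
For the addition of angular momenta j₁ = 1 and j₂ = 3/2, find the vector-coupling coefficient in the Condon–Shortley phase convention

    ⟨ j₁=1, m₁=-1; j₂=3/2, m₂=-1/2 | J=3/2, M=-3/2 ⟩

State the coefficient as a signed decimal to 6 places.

−√(2/5) = -0.632456

j₁+j₂−J=1  J+j₁−j₂=1  J−j₁+j₂=2  j₁+j₂+J+1=5
(j₁±m₁, j₂±m₂, J±M) = (0,2,1,2,0,3)
P² = 8/5
sum k=1..1:
  [1] −1/2 = -1/2
S = -1/2
C² = P²·S² = 2/5 ; C = -0.632456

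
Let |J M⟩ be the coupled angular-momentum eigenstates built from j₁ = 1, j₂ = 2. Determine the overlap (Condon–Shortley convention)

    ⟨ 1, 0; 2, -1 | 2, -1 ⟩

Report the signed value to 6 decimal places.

+0.408248  (= +√(1/6))

j₁+j₂−J=1  J+j₁−j₂=1  J−j₁+j₂=3  j₁+j₂+J+1=6
(j₁±m₁, j₂±m₂, J±M) = (1,1,1,3,1,3)
P² = 3/2
sum k=0..1:
  [0] +1/2 = 1/2
  [1] −1/6 = -1/6
S = 1/3
C² = P²·S² = 1/6 ; C = +0.408248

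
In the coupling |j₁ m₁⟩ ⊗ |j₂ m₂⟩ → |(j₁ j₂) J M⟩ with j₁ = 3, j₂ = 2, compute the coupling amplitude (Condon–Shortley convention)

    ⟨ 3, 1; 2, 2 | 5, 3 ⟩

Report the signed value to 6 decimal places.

j₁+j₂−J=0  J+j₁−j₂=6  J−j₁+j₂=4  j₁+j₂+J+1=11
(j₁±m₁, j₂±m₂, J±M) = (4,2,4,0,8,2)
P² = 442368
sum k=0..0:
  [0] +1/1152 = 1/1152
S = 1/1152
C² = P²·S² = 1/3 ; C = +0.577350

+0.577350  (= +√(1/3))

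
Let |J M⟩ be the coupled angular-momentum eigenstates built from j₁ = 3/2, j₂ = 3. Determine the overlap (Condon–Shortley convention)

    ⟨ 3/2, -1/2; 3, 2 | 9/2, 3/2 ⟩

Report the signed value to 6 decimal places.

+0.462910  (= +√(3/14))

j₁+j₂−J=0  J+j₁−j₂=3  J−j₁+j₂=6  j₁+j₂+J+1=10
(j₁±m₁, j₂±m₂, J±M) = (1,2,5,1,6,3)
P² = 86400/7
sum k=0..0:
  [0] +1/240 = 1/240
S = 1/240
C² = P²·S² = 3/14 ; C = +0.462910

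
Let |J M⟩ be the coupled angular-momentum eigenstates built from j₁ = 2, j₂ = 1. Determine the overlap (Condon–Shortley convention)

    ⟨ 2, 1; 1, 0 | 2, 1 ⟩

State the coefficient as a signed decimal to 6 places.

triangle: 1!·3!·1!/6! = 6/720
(j±m)!: 3!·1!·1!·1!·3!·1! = 36
prefactor² = (2J+1)·Δ·N² = 3/2
  k=0: +1/(0!·1!·1!·1!·2!·0!) = 1/2
  k=1: −1/(1!·0!·0!·0!·3!·1!) = -1/6
Σ = 1/3  ⇒  CG² = 3/2·1/3² = 1/6
CG = +√(1/6) = +0.408248

+√(1/6) ≈ +0.408248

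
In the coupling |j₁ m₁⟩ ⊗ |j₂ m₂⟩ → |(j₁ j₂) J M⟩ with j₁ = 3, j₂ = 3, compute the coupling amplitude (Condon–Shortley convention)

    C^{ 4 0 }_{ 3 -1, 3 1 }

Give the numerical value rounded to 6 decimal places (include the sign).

+√(1/154) = +0.080582

√[9·2!4!4!/11! · 2!4!4!2!4!4!] = √(663552/1925)
  +(−1)^0/∏(0,2,4,4,0,0)! = 1/1152  (running 1/1152)
  +(−1)^1/∏(1,1,3,3,1,1)! = -1/36  (running -31/1152)
  +(−1)^2/∏(2,0,2,2,2,2)! = 1/32  (running 5/1152)
⟨..|..⟩ = √(663552/1925)·(5/1152) = +0.080582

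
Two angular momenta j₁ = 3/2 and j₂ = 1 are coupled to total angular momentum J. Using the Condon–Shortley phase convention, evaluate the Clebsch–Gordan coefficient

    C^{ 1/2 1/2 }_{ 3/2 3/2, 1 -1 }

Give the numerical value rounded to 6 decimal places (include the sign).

+√(1/2) ≈ +0.707107

j₁+j₂−J=2  J+j₁−j₂=1  J−j₁+j₂=0  j₁+j₂+J+1=4
(j₁±m₁, j₂±m₂, J±M) = (3,0,0,2,1,0)
P² = 2
sum k=0..0:
  [0] +1/2 = 1/2
S = 1/2
C² = P²·S² = 1/2 ; C = +0.707107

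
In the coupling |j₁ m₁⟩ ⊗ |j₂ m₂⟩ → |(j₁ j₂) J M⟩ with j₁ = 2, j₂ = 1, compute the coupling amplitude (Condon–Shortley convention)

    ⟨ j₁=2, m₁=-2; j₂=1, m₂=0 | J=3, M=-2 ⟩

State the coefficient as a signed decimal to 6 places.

+√(1/3) ≈ +0.577350

triangle: 0!*4!*2!/7! = 48/5040
(j±m)!: 0!*4!*1!*1!*1!*5! = 2880
prefactor² = (2J+1)*Δ*N² = 192
  k=0: +1/(0!*0!*4!*1!*0!*1!) = 1/24
Σ = 1/24  ⇒  CG² = 192*1/24² = 1/3
CG = +√(1/3) = +0.577350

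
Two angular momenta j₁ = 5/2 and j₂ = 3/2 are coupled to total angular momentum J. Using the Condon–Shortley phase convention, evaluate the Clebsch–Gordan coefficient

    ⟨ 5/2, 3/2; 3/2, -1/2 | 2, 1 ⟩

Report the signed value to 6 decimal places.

+0.154303

triangle: 2!·3!·1!/7! = 12/5040
(j±m)!: 4!·1!·1!·2!·3!·1! = 288
prefactor² = (2J+1)·Δ·N² = 24/7
  k=0: +1/(0!·2!·1!·1!·2!·0!) = 1/4
  k=1: −1/(1!·1!·0!·0!·3!·1!) = -1/6
Σ = 1/12  ⇒  CG² = 24/7·1/12² = 1/42
CG = +√(1/42) = +0.154303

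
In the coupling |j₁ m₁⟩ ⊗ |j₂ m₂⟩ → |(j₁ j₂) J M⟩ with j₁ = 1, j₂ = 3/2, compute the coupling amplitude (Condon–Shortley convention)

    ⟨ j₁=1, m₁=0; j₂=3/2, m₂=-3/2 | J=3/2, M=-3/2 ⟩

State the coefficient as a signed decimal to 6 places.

+√(3/5) = +0.774597

j₁+j₂−J=1  J+j₁−j₂=1  J−j₁+j₂=2  j₁+j₂+J+1=5
(j₁±m₁, j₂±m₂, J±M) = (1,1,0,3,0,3)
P² = 12/5
sum k=0..0:
  [0] +1/2 = 1/2
S = 1/2
C² = P²·S² = 3/5 ; C = +0.774597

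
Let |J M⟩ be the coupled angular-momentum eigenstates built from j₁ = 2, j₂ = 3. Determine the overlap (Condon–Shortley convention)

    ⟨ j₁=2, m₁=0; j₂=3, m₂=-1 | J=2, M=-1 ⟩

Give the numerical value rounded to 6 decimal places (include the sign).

j₁+j₂−J=3  J+j₁−j₂=1  J−j₁+j₂=3  j₁+j₂+J+1=8
(j₁±m₁, j₂±m₂, J±M) = (2,2,2,4,1,3)
P² = 36/7
sum k=1..2:
  [1] −1/4 = -1/4
  [2] +1/12 = 1/12
S = -1/6
C² = P²·S² = 1/7 ; C = -0.377964

−√(1/7) = -0.377964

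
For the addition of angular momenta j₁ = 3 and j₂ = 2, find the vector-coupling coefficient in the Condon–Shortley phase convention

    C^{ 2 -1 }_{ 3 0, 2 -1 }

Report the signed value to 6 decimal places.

−√(2/7) = -0.534522

j₁+j₂−J=3  J+j₁−j₂=3  J−j₁+j₂=1  j₁+j₂+J+1=8
(j₁±m₁, j₂±m₂, J±M) = (3,3,1,3,1,3)
P² = 81/14
sum k=0..1:
  [0] +1/36 = 1/36
  [1] −1/4 = -1/4
S = -2/9
C² = P²·S² = 2/7 ; C = -0.534522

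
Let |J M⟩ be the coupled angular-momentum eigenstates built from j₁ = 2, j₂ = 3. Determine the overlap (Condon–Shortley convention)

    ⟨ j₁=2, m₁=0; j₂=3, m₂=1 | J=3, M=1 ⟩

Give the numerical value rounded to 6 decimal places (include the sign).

triangle: 2!×2!×4!/9! = 96/362880
(j±m)!: 2!×2!×4!×2!×4!×2! = 9216
prefactor² = (2J+1)×Δ×N² = 256/15
  k=0: +1/(0!×2!×2!×4!×0!×0!) = 1/96
  k=1: −1/(1!×1!×1!×3!×1!×1!) = -1/6
  k=2: +1/(2!×0!×0!×2!×2!×2!) = 1/16
Σ = -3/32  ⇒  CG² = 256/15×(-3/32)² = 3/20
CG = −√(3/20) = -0.387298

-0.387298  (= −√(3/20))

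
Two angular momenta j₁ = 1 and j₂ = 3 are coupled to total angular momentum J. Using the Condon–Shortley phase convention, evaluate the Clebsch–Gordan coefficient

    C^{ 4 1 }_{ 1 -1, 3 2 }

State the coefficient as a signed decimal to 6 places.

j₁+j₂−J=0  J+j₁−j₂=2  J−j₁+j₂=6  j₁+j₂+J+1=9
(j₁±m₁, j₂±m₂, J±M) = (0,2,5,1,5,3)
P² = 43200/7
sum k=0..0:
  [0] +1/240 = 1/240
S = 1/240
C² = P²·S² = 3/28 ; C = +0.327327

+√(3/28) ≈ +0.327327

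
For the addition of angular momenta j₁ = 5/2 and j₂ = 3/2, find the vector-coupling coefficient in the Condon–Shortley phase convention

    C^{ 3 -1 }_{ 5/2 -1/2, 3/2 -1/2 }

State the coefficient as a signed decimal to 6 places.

j₁+j₂−J=1  J+j₁−j₂=4  J−j₁+j₂=2  j₁+j₂+J+1=8
(j₁±m₁, j₂±m₂, J±M) = (2,3,1,2,2,4)
P² = 48/5
sum k=0..1:
  [0] +1/6 = 1/6
  [1] −1/8 = -1/8
S = 1/24
C² = P²·S² = 1/60 ; C = +0.129099

+0.129099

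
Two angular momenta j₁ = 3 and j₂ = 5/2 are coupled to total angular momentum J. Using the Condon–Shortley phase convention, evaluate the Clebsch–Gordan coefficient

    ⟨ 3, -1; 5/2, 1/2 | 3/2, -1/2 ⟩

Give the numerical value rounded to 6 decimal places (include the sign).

−√(1/105) = -0.097590

j₁+j₂−J=4  J+j₁−j₂=2  J−j₁+j₂=1  j₁+j₂+J+1=8
(j₁±m₁, j₂±m₂, J±M) = (2,4,3,2,1,2)
P² = 192/35
sum k=2..3:
  [2] +1/8 = 1/8
  [3] −1/6 = -1/6
S = -1/24
C² = P²·S² = 1/105 ; C = -0.097590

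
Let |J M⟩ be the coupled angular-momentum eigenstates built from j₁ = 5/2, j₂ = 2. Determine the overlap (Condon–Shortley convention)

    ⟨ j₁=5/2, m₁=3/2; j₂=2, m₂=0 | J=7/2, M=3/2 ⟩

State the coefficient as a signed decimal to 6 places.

+√(2/7) ≈ +0.534522

j₁+j₂−J=1  J+j₁−j₂=4  J−j₁+j₂=3  j₁+j₂+J+1=9
(j₁±m₁, j₂±m₂, J±M) = (4,1,2,2,5,2)
P² = 512/7
sum k=0..1:
  [0] +1/12 = 1/12
  [1] −1/48 = -1/48
S = 1/16
C² = P²·S² = 2/7 ; C = +0.534522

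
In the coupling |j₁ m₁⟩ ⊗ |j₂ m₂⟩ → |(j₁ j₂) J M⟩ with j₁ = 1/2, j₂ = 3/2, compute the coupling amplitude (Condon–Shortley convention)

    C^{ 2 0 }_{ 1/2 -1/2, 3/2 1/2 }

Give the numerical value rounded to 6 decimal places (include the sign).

√[5·0!1!3!/5! · 0!1!2!1!2!2!] = √(2)
  +(−1)^0/∏(0,0,1,2,0,1)! = 1/2  (running 1/2)
⟨..|..⟩ = √(2)·(1/2) = +0.707107

+√(1/2) = +0.707107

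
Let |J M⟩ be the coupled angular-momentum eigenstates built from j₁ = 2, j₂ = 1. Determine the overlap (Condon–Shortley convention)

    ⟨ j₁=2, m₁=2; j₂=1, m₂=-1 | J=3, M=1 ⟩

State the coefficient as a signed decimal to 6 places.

√[7·0!4!2!/7! · 4!0!0!2!4!2!] = √(768/5)
  +(−1)^0/∏(0,0,0,0,4,2)! = 1/48  (running 1/48)
⟨..|..⟩ = √(768/5)·(1/48) = +0.258199

+0.258199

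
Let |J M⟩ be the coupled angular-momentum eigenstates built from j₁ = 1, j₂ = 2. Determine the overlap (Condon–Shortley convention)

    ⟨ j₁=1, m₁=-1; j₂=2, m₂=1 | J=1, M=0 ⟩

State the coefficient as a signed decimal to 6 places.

√[3·2!0!2!/5! · 0!2!3!1!1!1!] = √(6/5)
  +(−1)^2/∏(2,0,0,1,0,1)! = 1/2  (running 1/2)
⟨..|..⟩ = √(6/5)·(1/2) = +0.547723

+√(3/10) = +0.547723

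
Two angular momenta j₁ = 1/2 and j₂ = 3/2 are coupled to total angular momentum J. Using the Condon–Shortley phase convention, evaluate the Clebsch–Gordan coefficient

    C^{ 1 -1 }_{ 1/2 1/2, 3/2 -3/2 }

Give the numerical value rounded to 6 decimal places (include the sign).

√[3·1!0!2!/4! · 1!0!0!3!0!2!] = √(3)
  +(−1)^0/∏(0,1,0,0,0,2)! = 1/2  (running 1/2)
⟨..|..⟩ = √(3)·(1/2) = +0.866025

+0.866025  (= +√(3/4))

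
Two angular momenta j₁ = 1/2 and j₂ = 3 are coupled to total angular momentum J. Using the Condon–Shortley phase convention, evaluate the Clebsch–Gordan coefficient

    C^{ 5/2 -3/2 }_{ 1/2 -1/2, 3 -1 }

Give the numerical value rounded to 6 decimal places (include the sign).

j₁+j₂−J=1  J+j₁−j₂=0  J−j₁+j₂=5  j₁+j₂+J+1=7
(j₁±m₁, j₂±m₂, J±M) = (0,1,2,4,1,4)
P² = 1152/7
sum k=1..1:
  [1] −1/24 = -1/24
S = -1/24
C² = P²·S² = 2/7 ; C = -0.534522

−√(2/7) = -0.534522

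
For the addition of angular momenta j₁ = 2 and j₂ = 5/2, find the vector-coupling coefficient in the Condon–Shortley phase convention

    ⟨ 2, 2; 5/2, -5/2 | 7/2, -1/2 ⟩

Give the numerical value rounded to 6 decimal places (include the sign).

√[8·1!3!4!/9! · 4!0!0!5!3!4!] = √(9216/7)
  +(−1)^0/∏(0,1,0,0,3,4)! = 1/144  (running 1/144)
⟨..|..⟩ = √(9216/7)·(1/144) = +0.251976

+√(4/63) ≈ +0.251976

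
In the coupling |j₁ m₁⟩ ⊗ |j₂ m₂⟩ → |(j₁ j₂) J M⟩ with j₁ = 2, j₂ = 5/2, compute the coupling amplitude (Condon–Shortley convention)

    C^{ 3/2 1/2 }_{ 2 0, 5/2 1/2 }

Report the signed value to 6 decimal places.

j₁+j₂−J=3  J+j₁−j₂=1  J−j₁+j₂=2  j₁+j₂+J+1=7
(j₁±m₁, j₂±m₂, J±M) = (2,2,3,2,2,1)
P² = 32/35
sum k=1..2:
  [1] −1/4 = -1/4
  [2] +1/2 = 1/2
S = 1/4
C² = P²·S² = 2/35 ; C = +0.239046

+√(2/35) ≈ +0.239046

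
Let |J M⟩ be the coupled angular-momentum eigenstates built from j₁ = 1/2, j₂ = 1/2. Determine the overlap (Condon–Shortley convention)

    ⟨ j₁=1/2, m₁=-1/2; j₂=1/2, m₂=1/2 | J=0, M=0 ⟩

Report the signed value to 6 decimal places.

-0.707107  (= −√(1/2))

√[1·1!0!0!/2! · 0!1!1!0!0!0!] = √(1/2)
  +(−1)^1/∏(1,0,0,0,0,0)! = -1  (running -1)
⟨..|..⟩ = √(1/2)·(-1) = -0.707107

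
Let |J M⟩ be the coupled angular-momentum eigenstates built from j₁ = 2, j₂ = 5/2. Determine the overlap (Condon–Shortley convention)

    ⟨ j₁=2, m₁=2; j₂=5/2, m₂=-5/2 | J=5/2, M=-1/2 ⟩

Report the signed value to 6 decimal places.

j₁+j₂−J=2  J+j₁−j₂=2  J−j₁+j₂=3  j₁+j₂+J+1=8
(j₁±m₁, j₂±m₂, J±M) = (4,0,0,5,2,3)
P² = 864/7
sum k=0..0:
  [0] +1/24 = 1/24
S = 1/24
C² = P²·S² = 3/14 ; C = +0.462910

+√(3/14) ≈ +0.462910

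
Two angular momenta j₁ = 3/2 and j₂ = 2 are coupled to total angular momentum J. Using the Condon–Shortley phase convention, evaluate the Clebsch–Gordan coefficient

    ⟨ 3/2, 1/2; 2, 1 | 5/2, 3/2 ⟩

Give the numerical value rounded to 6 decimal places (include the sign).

-0.169031  (= −√(1/35))

√[6·1!2!3!/7! · 2!1!3!1!4!1!] = √(144/35)
  +(−1)^0/∏(0,1,1,3,1,0)! = 1/6  (running 1/6)
  +(−1)^1/∏(1,0,0,2,2,1)! = -1/4  (running -1/12)
⟨..|..⟩ = √(144/35)·(-1/12) = -0.169031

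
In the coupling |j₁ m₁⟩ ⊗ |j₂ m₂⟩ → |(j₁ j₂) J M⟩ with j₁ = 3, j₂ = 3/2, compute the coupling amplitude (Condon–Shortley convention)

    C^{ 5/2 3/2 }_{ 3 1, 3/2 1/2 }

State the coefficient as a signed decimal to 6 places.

-0.591608  (= −√(7/20))

√[6·2!4!1!/8! · 4!2!2!1!4!1!] = √(576/35)
  +(−1)^1/∏(1,1,1,1,3,0)! = -1/6  (running -1/6)
  +(−1)^2/∏(2,0,0,0,4,1)! = 1/48  (running -7/48)
⟨..|..⟩ = √(576/35)·(-7/48) = -0.591608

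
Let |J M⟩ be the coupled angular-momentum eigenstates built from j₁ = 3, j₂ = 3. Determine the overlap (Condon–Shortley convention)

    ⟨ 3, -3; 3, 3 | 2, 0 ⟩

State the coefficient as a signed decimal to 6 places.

+0.545545

j₁+j₂−J=4  J+j₁−j₂=2  J−j₁+j₂=2  j₁+j₂+J+1=9
(j₁±m₁, j₂±m₂, J±M) = (0,6,6,0,2,2)
P² = 19200/7
sum k=4..4:
  [4] +1/96 = 1/96
S = 1/96
C² = P²·S² = 25/84 ; C = +0.545545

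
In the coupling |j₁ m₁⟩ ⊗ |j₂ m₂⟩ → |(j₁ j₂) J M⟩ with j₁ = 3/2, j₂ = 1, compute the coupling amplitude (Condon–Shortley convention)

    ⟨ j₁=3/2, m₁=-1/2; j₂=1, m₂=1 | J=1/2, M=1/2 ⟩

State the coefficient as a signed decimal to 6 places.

triangle: 2!*1!*0!/4! = 2/24
(j±m)!: 1!*2!*2!*0!*1!*0! = 4
prefactor² = (2J+1)*Δ*N² = 2/3
  k=2: +1/(2!*0!*0!*0!*1!*0!) = 1/2
Σ = 1/2  ⇒  CG² = 2/3*1/2² = 1/6
CG = +√(1/6) = +0.408248

+√(1/6) ≈ +0.408248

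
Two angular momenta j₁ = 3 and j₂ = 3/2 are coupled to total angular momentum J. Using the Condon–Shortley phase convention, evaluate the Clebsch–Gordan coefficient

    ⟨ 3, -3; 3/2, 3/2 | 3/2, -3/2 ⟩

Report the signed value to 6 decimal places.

triangle: 3!·3!·0!/7! = 36/5040
(j±m)!: 0!·6!·3!·0!·0!·3! = 25920
prefactor² = (2J+1)·Δ·N² = 5184/7
  k=3: −1/(3!·0!·3!·0!·0!·0!) = -1/36
Σ = -1/36  ⇒  CG² = 5184/7·(-1/36)² = 4/7
CG = −√(4/7) = -0.755929

−√(4/7) = -0.755929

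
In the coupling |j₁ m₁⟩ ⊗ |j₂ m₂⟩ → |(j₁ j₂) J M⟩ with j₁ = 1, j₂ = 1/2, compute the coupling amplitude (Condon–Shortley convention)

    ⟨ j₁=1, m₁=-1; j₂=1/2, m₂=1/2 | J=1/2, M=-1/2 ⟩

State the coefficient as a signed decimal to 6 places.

√[2·1!1!0!/3! · 0!2!1!0!0!1!] = √(2/3)
  +(−1)^1/∏(1,0,1,0,0,0)! = -1  (running -1)
⟨..|..⟩ = √(2/3)·(-1) = -0.816497

−√(2/3) = -0.816497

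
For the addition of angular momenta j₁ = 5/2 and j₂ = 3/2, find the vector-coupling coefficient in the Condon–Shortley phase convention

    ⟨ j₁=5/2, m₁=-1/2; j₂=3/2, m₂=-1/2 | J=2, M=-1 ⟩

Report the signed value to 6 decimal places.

j₁+j₂−J=2  J+j₁−j₂=3  J−j₁+j₂=1  j₁+j₂+J+1=7
(j₁±m₁, j₂±m₂, J±M) = (2,3,1,2,1,3)
P² = 12/7
sum k=0..1:
  [0] +1/12 = 1/12
  [1] −1/2 = -1/2
S = -5/12
C² = P²·S² = 25/84 ; C = -0.545545

−√(25/84) = -0.545545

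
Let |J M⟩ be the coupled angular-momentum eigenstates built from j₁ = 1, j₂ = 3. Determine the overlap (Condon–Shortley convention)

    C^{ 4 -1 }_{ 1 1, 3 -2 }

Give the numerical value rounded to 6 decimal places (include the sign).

√[9·0!2!6!/9! · 2!0!1!5!3!5!] = √(43200/7)
  +(−1)^0/∏(0,0,0,1,2,5)! = 1/240  (running 1/240)
⟨..|..⟩ = √(43200/7)·(1/240) = +0.327327

+√(3/28) = +0.327327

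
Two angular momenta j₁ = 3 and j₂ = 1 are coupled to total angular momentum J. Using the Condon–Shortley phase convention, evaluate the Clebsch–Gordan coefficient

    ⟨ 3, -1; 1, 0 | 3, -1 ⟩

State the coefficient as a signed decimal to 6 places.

j₁+j₂−J=1  J+j₁−j₂=5  J−j₁+j₂=1  j₁+j₂+J+1=8
(j₁±m₁, j₂±m₂, J±M) = (2,4,1,1,2,4)
P² = 48
sum k=0..1:
  [0] +1/24 = 1/24
  [1] −1/12 = -1/12
S = -1/24
C² = P²·S² = 1/12 ; C = -0.288675

-0.288675  (= −√(1/12))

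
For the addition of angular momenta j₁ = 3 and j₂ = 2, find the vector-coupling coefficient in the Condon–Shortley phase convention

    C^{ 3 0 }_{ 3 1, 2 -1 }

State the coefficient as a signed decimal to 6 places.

√[7·2!4!2!/9! · 4!2!1!3!3!3!] = √(96/5)
  +(−1)^0/∏(0,2,2,1,2,1)! = 1/8  (running 1/8)
  +(−1)^1/∏(1,1,1,0,3,2)! = -1/12  (running 1/24)
⟨..|..⟩ = √(96/5)·(1/24) = +0.182574

+√(1/30) ≈ +0.182574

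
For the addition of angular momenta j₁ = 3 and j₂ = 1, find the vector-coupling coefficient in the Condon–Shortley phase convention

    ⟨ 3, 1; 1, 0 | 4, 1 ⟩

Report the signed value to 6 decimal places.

+0.731925

j₁+j₂−J=0  J+j₁−j₂=6  J−j₁+j₂=2  j₁+j₂+J+1=9
(j₁±m₁, j₂±m₂, J±M) = (4,2,1,1,5,3)
P² = 8640/7
sum k=0..0:
  [0] +1/48 = 1/48
S = 1/48
C² = P²·S² = 15/28 ; C = +0.731925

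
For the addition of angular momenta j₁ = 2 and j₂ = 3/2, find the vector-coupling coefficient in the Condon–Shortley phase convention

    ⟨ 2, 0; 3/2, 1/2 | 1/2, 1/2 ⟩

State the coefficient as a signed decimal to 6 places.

+0.447214

√[2·3!1!0!/5! · 2!2!2!1!1!0!] = √(4/5)
  +(−1)^2/∏(2,1,0,0,1,0)! = 1/2  (running 1/2)
⟨..|..⟩ = √(4/5)·(1/2) = +0.447214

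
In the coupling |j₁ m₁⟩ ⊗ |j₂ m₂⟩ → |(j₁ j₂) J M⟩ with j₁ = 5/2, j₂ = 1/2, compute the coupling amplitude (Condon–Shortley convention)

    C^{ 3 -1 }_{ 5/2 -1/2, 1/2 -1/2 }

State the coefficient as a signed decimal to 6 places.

triangle: 0!*5!*1!/7! = 120/5040
(j±m)!: 2!*3!*0!*1!*2!*4! = 576
prefactor² = (2J+1)*Δ*N² = 96
  k=0: +1/(0!*0!*3!*0!*2!*1!) = 1/12
Σ = 1/12  ⇒  CG² = 96*1/12² = 2/3
CG = +√(2/3) = +0.816497

+0.816497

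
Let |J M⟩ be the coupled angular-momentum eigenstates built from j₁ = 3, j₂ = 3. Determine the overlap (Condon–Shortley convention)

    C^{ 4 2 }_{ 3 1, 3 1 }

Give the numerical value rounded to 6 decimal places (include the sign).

-0.509647  (= −√(20/77))

triangle: 2!×4!×4!/11! = 1152/39916800
(j±m)!: 4!×2!×4!×2!×6!×2! = 3317760
prefactor² = (2J+1)×Δ×N² = 331776/385
  k=0: +1/(0!×2!×2!×4!×2!×0!) = 1/192
  k=1: −1/(1!×1!×1!×3!×3!×1!) = -1/36
  k=2: +1/(2!×0!×0!×2!×4!×2!) = 1/192
Σ = -5/288  ⇒  CG² = 331776/385×(-5/288)² = 20/77
CG = −√(20/77) = -0.509647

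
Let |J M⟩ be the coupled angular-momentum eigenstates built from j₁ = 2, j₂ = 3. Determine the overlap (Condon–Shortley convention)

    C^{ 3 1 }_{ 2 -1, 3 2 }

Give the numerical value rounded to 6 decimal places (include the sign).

j₁+j₂−J=2  J+j₁−j₂=2  J−j₁+j₂=4  j₁+j₂+J+1=9
(j₁±m₁, j₂±m₂, J±M) = (1,3,5,1,4,2)
P² = 64
sum k=1..2:
  [1] −1/48 = -1/48
  [2] +1/12 = 1/12
S = 1/16
C² = P²·S² = 1/4 ; C = +0.500000

+√(1/4) ≈ +0.500000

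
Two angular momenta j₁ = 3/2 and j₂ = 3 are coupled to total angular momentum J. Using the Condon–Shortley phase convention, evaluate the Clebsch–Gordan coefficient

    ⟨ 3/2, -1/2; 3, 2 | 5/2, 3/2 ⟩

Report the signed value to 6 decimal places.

+√(1/14) ≈ +0.267261

√[6·2!1!4!/8! · 1!2!5!1!4!1!] = √(288/7)
  +(−1)^1/∏(1,1,1,4,0,0)! = -1/24  (running -1/24)
  +(−1)^2/∏(2,0,0,3,1,1)! = 1/12  (running 1/24)
⟨..|..⟩ = √(288/7)·(1/24) = +0.267261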